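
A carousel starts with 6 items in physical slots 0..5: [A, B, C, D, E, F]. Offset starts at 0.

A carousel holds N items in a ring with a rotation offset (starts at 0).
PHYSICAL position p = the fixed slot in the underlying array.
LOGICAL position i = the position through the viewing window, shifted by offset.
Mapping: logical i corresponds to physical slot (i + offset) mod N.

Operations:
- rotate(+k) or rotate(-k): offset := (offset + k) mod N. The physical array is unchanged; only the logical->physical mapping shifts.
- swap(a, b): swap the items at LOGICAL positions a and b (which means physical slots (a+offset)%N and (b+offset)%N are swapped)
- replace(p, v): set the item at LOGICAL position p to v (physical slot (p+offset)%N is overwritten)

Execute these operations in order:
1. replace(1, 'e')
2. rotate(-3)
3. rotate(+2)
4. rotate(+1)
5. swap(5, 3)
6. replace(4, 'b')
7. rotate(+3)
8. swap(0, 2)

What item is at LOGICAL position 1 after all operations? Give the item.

Answer: b

Derivation:
After op 1 (replace(1, 'e')): offset=0, physical=[A,e,C,D,E,F], logical=[A,e,C,D,E,F]
After op 2 (rotate(-3)): offset=3, physical=[A,e,C,D,E,F], logical=[D,E,F,A,e,C]
After op 3 (rotate(+2)): offset=5, physical=[A,e,C,D,E,F], logical=[F,A,e,C,D,E]
After op 4 (rotate(+1)): offset=0, physical=[A,e,C,D,E,F], logical=[A,e,C,D,E,F]
After op 5 (swap(5, 3)): offset=0, physical=[A,e,C,F,E,D], logical=[A,e,C,F,E,D]
After op 6 (replace(4, 'b')): offset=0, physical=[A,e,C,F,b,D], logical=[A,e,C,F,b,D]
After op 7 (rotate(+3)): offset=3, physical=[A,e,C,F,b,D], logical=[F,b,D,A,e,C]
After op 8 (swap(0, 2)): offset=3, physical=[A,e,C,D,b,F], logical=[D,b,F,A,e,C]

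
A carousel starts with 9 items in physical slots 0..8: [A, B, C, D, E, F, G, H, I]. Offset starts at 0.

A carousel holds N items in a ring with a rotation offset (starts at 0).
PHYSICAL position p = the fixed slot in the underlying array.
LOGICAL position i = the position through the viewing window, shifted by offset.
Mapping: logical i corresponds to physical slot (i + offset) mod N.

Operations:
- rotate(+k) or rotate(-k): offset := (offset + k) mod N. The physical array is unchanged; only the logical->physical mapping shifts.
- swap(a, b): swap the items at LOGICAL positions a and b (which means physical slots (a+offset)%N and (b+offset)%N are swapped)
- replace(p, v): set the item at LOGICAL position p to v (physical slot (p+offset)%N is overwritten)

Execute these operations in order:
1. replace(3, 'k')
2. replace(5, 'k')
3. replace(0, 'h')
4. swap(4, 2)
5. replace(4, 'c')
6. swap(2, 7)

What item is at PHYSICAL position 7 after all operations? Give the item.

Answer: E

Derivation:
After op 1 (replace(3, 'k')): offset=0, physical=[A,B,C,k,E,F,G,H,I], logical=[A,B,C,k,E,F,G,H,I]
After op 2 (replace(5, 'k')): offset=0, physical=[A,B,C,k,E,k,G,H,I], logical=[A,B,C,k,E,k,G,H,I]
After op 3 (replace(0, 'h')): offset=0, physical=[h,B,C,k,E,k,G,H,I], logical=[h,B,C,k,E,k,G,H,I]
After op 4 (swap(4, 2)): offset=0, physical=[h,B,E,k,C,k,G,H,I], logical=[h,B,E,k,C,k,G,H,I]
After op 5 (replace(4, 'c')): offset=0, physical=[h,B,E,k,c,k,G,H,I], logical=[h,B,E,k,c,k,G,H,I]
After op 6 (swap(2, 7)): offset=0, physical=[h,B,H,k,c,k,G,E,I], logical=[h,B,H,k,c,k,G,E,I]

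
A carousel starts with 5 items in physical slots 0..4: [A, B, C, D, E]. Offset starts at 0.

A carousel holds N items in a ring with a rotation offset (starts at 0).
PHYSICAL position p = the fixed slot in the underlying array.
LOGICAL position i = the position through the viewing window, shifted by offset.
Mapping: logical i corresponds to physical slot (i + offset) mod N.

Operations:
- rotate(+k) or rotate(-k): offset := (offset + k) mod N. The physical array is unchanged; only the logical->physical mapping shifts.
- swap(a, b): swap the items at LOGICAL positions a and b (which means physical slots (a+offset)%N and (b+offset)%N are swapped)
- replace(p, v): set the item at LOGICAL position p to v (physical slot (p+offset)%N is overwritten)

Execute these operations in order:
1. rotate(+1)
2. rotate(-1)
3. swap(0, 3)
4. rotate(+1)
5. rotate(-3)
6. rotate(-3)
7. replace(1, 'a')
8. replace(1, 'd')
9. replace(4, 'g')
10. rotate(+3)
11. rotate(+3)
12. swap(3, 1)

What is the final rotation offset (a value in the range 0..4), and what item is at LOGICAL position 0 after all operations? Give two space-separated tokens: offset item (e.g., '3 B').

After op 1 (rotate(+1)): offset=1, physical=[A,B,C,D,E], logical=[B,C,D,E,A]
After op 2 (rotate(-1)): offset=0, physical=[A,B,C,D,E], logical=[A,B,C,D,E]
After op 3 (swap(0, 3)): offset=0, physical=[D,B,C,A,E], logical=[D,B,C,A,E]
After op 4 (rotate(+1)): offset=1, physical=[D,B,C,A,E], logical=[B,C,A,E,D]
After op 5 (rotate(-3)): offset=3, physical=[D,B,C,A,E], logical=[A,E,D,B,C]
After op 6 (rotate(-3)): offset=0, physical=[D,B,C,A,E], logical=[D,B,C,A,E]
After op 7 (replace(1, 'a')): offset=0, physical=[D,a,C,A,E], logical=[D,a,C,A,E]
After op 8 (replace(1, 'd')): offset=0, physical=[D,d,C,A,E], logical=[D,d,C,A,E]
After op 9 (replace(4, 'g')): offset=0, physical=[D,d,C,A,g], logical=[D,d,C,A,g]
After op 10 (rotate(+3)): offset=3, physical=[D,d,C,A,g], logical=[A,g,D,d,C]
After op 11 (rotate(+3)): offset=1, physical=[D,d,C,A,g], logical=[d,C,A,g,D]
After op 12 (swap(3, 1)): offset=1, physical=[D,d,g,A,C], logical=[d,g,A,C,D]

Answer: 1 d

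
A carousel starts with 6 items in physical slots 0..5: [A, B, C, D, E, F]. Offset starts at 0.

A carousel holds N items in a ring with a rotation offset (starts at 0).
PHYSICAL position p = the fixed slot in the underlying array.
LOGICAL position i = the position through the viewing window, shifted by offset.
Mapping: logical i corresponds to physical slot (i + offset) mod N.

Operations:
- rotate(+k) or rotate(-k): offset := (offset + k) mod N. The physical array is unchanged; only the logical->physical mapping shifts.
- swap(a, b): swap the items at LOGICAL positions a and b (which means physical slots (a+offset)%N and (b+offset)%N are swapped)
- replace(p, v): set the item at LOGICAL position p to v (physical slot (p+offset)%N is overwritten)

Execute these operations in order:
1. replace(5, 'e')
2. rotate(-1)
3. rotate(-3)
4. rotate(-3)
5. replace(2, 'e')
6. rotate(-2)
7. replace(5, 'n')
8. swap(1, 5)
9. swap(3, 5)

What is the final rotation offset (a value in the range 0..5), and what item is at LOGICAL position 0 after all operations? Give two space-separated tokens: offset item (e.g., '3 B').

Answer: 3 D

Derivation:
After op 1 (replace(5, 'e')): offset=0, physical=[A,B,C,D,E,e], logical=[A,B,C,D,E,e]
After op 2 (rotate(-1)): offset=5, physical=[A,B,C,D,E,e], logical=[e,A,B,C,D,E]
After op 3 (rotate(-3)): offset=2, physical=[A,B,C,D,E,e], logical=[C,D,E,e,A,B]
After op 4 (rotate(-3)): offset=5, physical=[A,B,C,D,E,e], logical=[e,A,B,C,D,E]
After op 5 (replace(2, 'e')): offset=5, physical=[A,e,C,D,E,e], logical=[e,A,e,C,D,E]
After op 6 (rotate(-2)): offset=3, physical=[A,e,C,D,E,e], logical=[D,E,e,A,e,C]
After op 7 (replace(5, 'n')): offset=3, physical=[A,e,n,D,E,e], logical=[D,E,e,A,e,n]
After op 8 (swap(1, 5)): offset=3, physical=[A,e,E,D,n,e], logical=[D,n,e,A,e,E]
After op 9 (swap(3, 5)): offset=3, physical=[E,e,A,D,n,e], logical=[D,n,e,E,e,A]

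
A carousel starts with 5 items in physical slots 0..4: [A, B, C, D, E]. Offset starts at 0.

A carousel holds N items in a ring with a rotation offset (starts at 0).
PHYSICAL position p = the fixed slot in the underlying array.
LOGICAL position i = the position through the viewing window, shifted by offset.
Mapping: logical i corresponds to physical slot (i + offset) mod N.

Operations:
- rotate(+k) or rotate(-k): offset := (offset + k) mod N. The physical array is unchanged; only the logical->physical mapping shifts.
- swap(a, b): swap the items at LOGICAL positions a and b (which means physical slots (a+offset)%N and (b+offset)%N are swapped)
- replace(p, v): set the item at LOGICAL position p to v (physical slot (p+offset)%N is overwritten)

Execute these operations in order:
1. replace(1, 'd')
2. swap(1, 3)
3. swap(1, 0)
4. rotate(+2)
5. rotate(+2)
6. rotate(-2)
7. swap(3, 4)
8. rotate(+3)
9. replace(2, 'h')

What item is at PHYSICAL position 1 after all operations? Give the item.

After op 1 (replace(1, 'd')): offset=0, physical=[A,d,C,D,E], logical=[A,d,C,D,E]
After op 2 (swap(1, 3)): offset=0, physical=[A,D,C,d,E], logical=[A,D,C,d,E]
After op 3 (swap(1, 0)): offset=0, physical=[D,A,C,d,E], logical=[D,A,C,d,E]
After op 4 (rotate(+2)): offset=2, physical=[D,A,C,d,E], logical=[C,d,E,D,A]
After op 5 (rotate(+2)): offset=4, physical=[D,A,C,d,E], logical=[E,D,A,C,d]
After op 6 (rotate(-2)): offset=2, physical=[D,A,C,d,E], logical=[C,d,E,D,A]
After op 7 (swap(3, 4)): offset=2, physical=[A,D,C,d,E], logical=[C,d,E,A,D]
After op 8 (rotate(+3)): offset=0, physical=[A,D,C,d,E], logical=[A,D,C,d,E]
After op 9 (replace(2, 'h')): offset=0, physical=[A,D,h,d,E], logical=[A,D,h,d,E]

Answer: D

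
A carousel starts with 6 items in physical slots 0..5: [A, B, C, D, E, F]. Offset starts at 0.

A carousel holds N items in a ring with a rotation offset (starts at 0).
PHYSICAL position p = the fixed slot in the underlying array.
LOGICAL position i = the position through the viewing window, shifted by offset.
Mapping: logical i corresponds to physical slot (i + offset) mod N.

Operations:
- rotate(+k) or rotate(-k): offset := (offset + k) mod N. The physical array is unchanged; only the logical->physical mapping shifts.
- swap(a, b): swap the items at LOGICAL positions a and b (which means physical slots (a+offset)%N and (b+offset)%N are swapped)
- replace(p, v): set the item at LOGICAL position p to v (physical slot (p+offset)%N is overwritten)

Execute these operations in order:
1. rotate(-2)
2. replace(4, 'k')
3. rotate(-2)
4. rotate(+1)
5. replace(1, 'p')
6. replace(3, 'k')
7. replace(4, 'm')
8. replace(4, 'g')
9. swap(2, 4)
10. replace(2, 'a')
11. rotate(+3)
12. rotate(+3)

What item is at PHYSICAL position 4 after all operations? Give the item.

Answer: p

Derivation:
After op 1 (rotate(-2)): offset=4, physical=[A,B,C,D,E,F], logical=[E,F,A,B,C,D]
After op 2 (replace(4, 'k')): offset=4, physical=[A,B,k,D,E,F], logical=[E,F,A,B,k,D]
After op 3 (rotate(-2)): offset=2, physical=[A,B,k,D,E,F], logical=[k,D,E,F,A,B]
After op 4 (rotate(+1)): offset=3, physical=[A,B,k,D,E,F], logical=[D,E,F,A,B,k]
After op 5 (replace(1, 'p')): offset=3, physical=[A,B,k,D,p,F], logical=[D,p,F,A,B,k]
After op 6 (replace(3, 'k')): offset=3, physical=[k,B,k,D,p,F], logical=[D,p,F,k,B,k]
After op 7 (replace(4, 'm')): offset=3, physical=[k,m,k,D,p,F], logical=[D,p,F,k,m,k]
After op 8 (replace(4, 'g')): offset=3, physical=[k,g,k,D,p,F], logical=[D,p,F,k,g,k]
After op 9 (swap(2, 4)): offset=3, physical=[k,F,k,D,p,g], logical=[D,p,g,k,F,k]
After op 10 (replace(2, 'a')): offset=3, physical=[k,F,k,D,p,a], logical=[D,p,a,k,F,k]
After op 11 (rotate(+3)): offset=0, physical=[k,F,k,D,p,a], logical=[k,F,k,D,p,a]
After op 12 (rotate(+3)): offset=3, physical=[k,F,k,D,p,a], logical=[D,p,a,k,F,k]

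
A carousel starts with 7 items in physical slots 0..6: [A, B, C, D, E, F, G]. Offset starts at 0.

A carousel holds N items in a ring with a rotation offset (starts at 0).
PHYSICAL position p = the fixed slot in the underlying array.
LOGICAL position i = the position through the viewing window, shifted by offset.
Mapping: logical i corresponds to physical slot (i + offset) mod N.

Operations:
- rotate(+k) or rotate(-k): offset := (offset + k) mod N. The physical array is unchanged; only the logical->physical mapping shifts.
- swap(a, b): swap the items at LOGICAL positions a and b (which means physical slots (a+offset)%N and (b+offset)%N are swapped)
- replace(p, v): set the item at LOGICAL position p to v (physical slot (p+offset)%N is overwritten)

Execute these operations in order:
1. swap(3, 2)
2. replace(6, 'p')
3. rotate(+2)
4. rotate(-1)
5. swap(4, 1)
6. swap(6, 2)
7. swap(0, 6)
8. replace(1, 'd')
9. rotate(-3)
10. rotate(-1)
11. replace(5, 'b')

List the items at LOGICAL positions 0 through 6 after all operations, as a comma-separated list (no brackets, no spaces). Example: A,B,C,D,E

After op 1 (swap(3, 2)): offset=0, physical=[A,B,D,C,E,F,G], logical=[A,B,D,C,E,F,G]
After op 2 (replace(6, 'p')): offset=0, physical=[A,B,D,C,E,F,p], logical=[A,B,D,C,E,F,p]
After op 3 (rotate(+2)): offset=2, physical=[A,B,D,C,E,F,p], logical=[D,C,E,F,p,A,B]
After op 4 (rotate(-1)): offset=1, physical=[A,B,D,C,E,F,p], logical=[B,D,C,E,F,p,A]
After op 5 (swap(4, 1)): offset=1, physical=[A,B,F,C,E,D,p], logical=[B,F,C,E,D,p,A]
After op 6 (swap(6, 2)): offset=1, physical=[C,B,F,A,E,D,p], logical=[B,F,A,E,D,p,C]
After op 7 (swap(0, 6)): offset=1, physical=[B,C,F,A,E,D,p], logical=[C,F,A,E,D,p,B]
After op 8 (replace(1, 'd')): offset=1, physical=[B,C,d,A,E,D,p], logical=[C,d,A,E,D,p,B]
After op 9 (rotate(-3)): offset=5, physical=[B,C,d,A,E,D,p], logical=[D,p,B,C,d,A,E]
After op 10 (rotate(-1)): offset=4, physical=[B,C,d,A,E,D,p], logical=[E,D,p,B,C,d,A]
After op 11 (replace(5, 'b')): offset=4, physical=[B,C,b,A,E,D,p], logical=[E,D,p,B,C,b,A]

Answer: E,D,p,B,C,b,A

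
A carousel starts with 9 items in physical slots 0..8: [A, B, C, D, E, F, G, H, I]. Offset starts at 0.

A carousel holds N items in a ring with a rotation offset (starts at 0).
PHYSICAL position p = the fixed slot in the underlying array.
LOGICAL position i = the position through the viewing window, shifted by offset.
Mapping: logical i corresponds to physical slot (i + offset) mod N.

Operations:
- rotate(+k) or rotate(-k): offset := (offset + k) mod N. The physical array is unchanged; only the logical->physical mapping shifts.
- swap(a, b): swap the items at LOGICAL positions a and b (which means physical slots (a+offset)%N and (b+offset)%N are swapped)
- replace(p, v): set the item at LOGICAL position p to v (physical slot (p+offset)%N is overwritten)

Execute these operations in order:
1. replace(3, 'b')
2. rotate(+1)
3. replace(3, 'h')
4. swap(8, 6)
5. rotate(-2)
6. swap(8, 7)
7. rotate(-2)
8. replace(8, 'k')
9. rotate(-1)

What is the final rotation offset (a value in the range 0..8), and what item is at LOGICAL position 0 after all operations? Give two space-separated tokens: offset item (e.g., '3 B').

After op 1 (replace(3, 'b')): offset=0, physical=[A,B,C,b,E,F,G,H,I], logical=[A,B,C,b,E,F,G,H,I]
After op 2 (rotate(+1)): offset=1, physical=[A,B,C,b,E,F,G,H,I], logical=[B,C,b,E,F,G,H,I,A]
After op 3 (replace(3, 'h')): offset=1, physical=[A,B,C,b,h,F,G,H,I], logical=[B,C,b,h,F,G,H,I,A]
After op 4 (swap(8, 6)): offset=1, physical=[H,B,C,b,h,F,G,A,I], logical=[B,C,b,h,F,G,A,I,H]
After op 5 (rotate(-2)): offset=8, physical=[H,B,C,b,h,F,G,A,I], logical=[I,H,B,C,b,h,F,G,A]
After op 6 (swap(8, 7)): offset=8, physical=[H,B,C,b,h,F,A,G,I], logical=[I,H,B,C,b,h,F,A,G]
After op 7 (rotate(-2)): offset=6, physical=[H,B,C,b,h,F,A,G,I], logical=[A,G,I,H,B,C,b,h,F]
After op 8 (replace(8, 'k')): offset=6, physical=[H,B,C,b,h,k,A,G,I], logical=[A,G,I,H,B,C,b,h,k]
After op 9 (rotate(-1)): offset=5, physical=[H,B,C,b,h,k,A,G,I], logical=[k,A,G,I,H,B,C,b,h]

Answer: 5 k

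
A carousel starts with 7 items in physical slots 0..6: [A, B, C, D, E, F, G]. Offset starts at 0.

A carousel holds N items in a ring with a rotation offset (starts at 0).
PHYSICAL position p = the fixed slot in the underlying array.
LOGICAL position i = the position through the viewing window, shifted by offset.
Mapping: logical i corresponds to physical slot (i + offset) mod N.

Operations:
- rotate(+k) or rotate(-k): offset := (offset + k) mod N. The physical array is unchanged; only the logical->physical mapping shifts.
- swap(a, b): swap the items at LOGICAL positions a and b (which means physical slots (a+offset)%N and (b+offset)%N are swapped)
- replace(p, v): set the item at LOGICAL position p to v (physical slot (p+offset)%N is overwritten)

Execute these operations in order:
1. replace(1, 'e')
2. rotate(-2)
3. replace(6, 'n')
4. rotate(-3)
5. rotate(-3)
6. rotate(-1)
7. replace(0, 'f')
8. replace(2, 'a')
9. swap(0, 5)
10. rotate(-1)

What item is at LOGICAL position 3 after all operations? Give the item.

After op 1 (replace(1, 'e')): offset=0, physical=[A,e,C,D,E,F,G], logical=[A,e,C,D,E,F,G]
After op 2 (rotate(-2)): offset=5, physical=[A,e,C,D,E,F,G], logical=[F,G,A,e,C,D,E]
After op 3 (replace(6, 'n')): offset=5, physical=[A,e,C,D,n,F,G], logical=[F,G,A,e,C,D,n]
After op 4 (rotate(-3)): offset=2, physical=[A,e,C,D,n,F,G], logical=[C,D,n,F,G,A,e]
After op 5 (rotate(-3)): offset=6, physical=[A,e,C,D,n,F,G], logical=[G,A,e,C,D,n,F]
After op 6 (rotate(-1)): offset=5, physical=[A,e,C,D,n,F,G], logical=[F,G,A,e,C,D,n]
After op 7 (replace(0, 'f')): offset=5, physical=[A,e,C,D,n,f,G], logical=[f,G,A,e,C,D,n]
After op 8 (replace(2, 'a')): offset=5, physical=[a,e,C,D,n,f,G], logical=[f,G,a,e,C,D,n]
After op 9 (swap(0, 5)): offset=5, physical=[a,e,C,f,n,D,G], logical=[D,G,a,e,C,f,n]
After op 10 (rotate(-1)): offset=4, physical=[a,e,C,f,n,D,G], logical=[n,D,G,a,e,C,f]

Answer: a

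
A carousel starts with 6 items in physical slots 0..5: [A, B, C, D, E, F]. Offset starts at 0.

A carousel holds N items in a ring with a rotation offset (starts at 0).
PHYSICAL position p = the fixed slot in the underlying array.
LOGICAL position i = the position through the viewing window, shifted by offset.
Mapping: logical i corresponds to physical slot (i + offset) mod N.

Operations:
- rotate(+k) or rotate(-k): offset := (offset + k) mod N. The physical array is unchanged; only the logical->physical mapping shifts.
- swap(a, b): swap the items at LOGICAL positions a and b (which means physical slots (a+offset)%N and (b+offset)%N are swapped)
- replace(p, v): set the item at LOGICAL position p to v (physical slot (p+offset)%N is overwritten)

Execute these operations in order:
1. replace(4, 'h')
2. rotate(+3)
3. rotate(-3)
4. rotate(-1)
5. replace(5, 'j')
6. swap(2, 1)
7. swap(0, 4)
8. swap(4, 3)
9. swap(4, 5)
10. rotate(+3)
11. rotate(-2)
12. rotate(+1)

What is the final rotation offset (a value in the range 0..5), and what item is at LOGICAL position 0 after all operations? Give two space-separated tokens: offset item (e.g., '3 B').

Answer: 1 A

Derivation:
After op 1 (replace(4, 'h')): offset=0, physical=[A,B,C,D,h,F], logical=[A,B,C,D,h,F]
After op 2 (rotate(+3)): offset=3, physical=[A,B,C,D,h,F], logical=[D,h,F,A,B,C]
After op 3 (rotate(-3)): offset=0, physical=[A,B,C,D,h,F], logical=[A,B,C,D,h,F]
After op 4 (rotate(-1)): offset=5, physical=[A,B,C,D,h,F], logical=[F,A,B,C,D,h]
After op 5 (replace(5, 'j')): offset=5, physical=[A,B,C,D,j,F], logical=[F,A,B,C,D,j]
After op 6 (swap(2, 1)): offset=5, physical=[B,A,C,D,j,F], logical=[F,B,A,C,D,j]
After op 7 (swap(0, 4)): offset=5, physical=[B,A,C,F,j,D], logical=[D,B,A,C,F,j]
After op 8 (swap(4, 3)): offset=5, physical=[B,A,F,C,j,D], logical=[D,B,A,F,C,j]
After op 9 (swap(4, 5)): offset=5, physical=[B,A,F,j,C,D], logical=[D,B,A,F,j,C]
After op 10 (rotate(+3)): offset=2, physical=[B,A,F,j,C,D], logical=[F,j,C,D,B,A]
After op 11 (rotate(-2)): offset=0, physical=[B,A,F,j,C,D], logical=[B,A,F,j,C,D]
After op 12 (rotate(+1)): offset=1, physical=[B,A,F,j,C,D], logical=[A,F,j,C,D,B]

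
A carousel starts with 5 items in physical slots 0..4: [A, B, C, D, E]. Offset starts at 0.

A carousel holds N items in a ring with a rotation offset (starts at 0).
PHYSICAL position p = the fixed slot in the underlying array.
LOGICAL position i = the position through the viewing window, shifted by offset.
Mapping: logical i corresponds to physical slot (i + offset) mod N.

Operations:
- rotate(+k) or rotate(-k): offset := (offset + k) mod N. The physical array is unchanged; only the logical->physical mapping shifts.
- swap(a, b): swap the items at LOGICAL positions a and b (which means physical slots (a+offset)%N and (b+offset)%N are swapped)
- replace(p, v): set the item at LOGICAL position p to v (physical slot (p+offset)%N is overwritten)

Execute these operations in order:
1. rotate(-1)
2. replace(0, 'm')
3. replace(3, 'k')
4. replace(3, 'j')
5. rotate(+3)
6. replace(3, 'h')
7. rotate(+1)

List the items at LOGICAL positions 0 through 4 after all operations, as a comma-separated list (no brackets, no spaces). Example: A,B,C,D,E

Answer: D,m,h,B,j

Derivation:
After op 1 (rotate(-1)): offset=4, physical=[A,B,C,D,E], logical=[E,A,B,C,D]
After op 2 (replace(0, 'm')): offset=4, physical=[A,B,C,D,m], logical=[m,A,B,C,D]
After op 3 (replace(3, 'k')): offset=4, physical=[A,B,k,D,m], logical=[m,A,B,k,D]
After op 4 (replace(3, 'j')): offset=4, physical=[A,B,j,D,m], logical=[m,A,B,j,D]
After op 5 (rotate(+3)): offset=2, physical=[A,B,j,D,m], logical=[j,D,m,A,B]
After op 6 (replace(3, 'h')): offset=2, physical=[h,B,j,D,m], logical=[j,D,m,h,B]
After op 7 (rotate(+1)): offset=3, physical=[h,B,j,D,m], logical=[D,m,h,B,j]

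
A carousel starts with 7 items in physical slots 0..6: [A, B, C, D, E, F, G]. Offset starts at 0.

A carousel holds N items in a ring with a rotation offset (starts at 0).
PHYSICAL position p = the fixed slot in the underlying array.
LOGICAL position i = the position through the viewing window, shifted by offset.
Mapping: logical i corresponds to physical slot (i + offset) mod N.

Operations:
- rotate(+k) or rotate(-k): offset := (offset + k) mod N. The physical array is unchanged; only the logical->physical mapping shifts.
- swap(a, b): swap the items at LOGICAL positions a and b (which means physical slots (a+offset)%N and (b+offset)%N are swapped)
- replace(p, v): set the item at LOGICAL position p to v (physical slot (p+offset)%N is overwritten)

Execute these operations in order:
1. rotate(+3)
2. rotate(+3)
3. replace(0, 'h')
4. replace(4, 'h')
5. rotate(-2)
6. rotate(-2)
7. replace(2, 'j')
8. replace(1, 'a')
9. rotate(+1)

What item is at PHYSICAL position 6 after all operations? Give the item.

Answer: h

Derivation:
After op 1 (rotate(+3)): offset=3, physical=[A,B,C,D,E,F,G], logical=[D,E,F,G,A,B,C]
After op 2 (rotate(+3)): offset=6, physical=[A,B,C,D,E,F,G], logical=[G,A,B,C,D,E,F]
After op 3 (replace(0, 'h')): offset=6, physical=[A,B,C,D,E,F,h], logical=[h,A,B,C,D,E,F]
After op 4 (replace(4, 'h')): offset=6, physical=[A,B,C,h,E,F,h], logical=[h,A,B,C,h,E,F]
After op 5 (rotate(-2)): offset=4, physical=[A,B,C,h,E,F,h], logical=[E,F,h,A,B,C,h]
After op 6 (rotate(-2)): offset=2, physical=[A,B,C,h,E,F,h], logical=[C,h,E,F,h,A,B]
After op 7 (replace(2, 'j')): offset=2, physical=[A,B,C,h,j,F,h], logical=[C,h,j,F,h,A,B]
After op 8 (replace(1, 'a')): offset=2, physical=[A,B,C,a,j,F,h], logical=[C,a,j,F,h,A,B]
After op 9 (rotate(+1)): offset=3, physical=[A,B,C,a,j,F,h], logical=[a,j,F,h,A,B,C]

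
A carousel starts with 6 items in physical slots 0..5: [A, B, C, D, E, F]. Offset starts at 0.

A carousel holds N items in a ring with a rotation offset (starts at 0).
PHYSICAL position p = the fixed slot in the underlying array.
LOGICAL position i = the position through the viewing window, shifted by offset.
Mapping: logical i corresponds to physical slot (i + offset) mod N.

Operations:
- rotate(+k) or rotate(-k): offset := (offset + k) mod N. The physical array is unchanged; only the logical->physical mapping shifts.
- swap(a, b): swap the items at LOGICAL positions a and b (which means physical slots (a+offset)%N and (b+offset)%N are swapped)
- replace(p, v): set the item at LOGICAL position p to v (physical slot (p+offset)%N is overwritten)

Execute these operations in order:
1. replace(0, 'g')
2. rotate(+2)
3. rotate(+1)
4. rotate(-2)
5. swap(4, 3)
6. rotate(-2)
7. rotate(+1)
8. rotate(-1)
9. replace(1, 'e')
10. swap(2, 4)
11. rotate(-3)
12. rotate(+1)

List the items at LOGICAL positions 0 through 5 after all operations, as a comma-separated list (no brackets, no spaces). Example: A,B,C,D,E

After op 1 (replace(0, 'g')): offset=0, physical=[g,B,C,D,E,F], logical=[g,B,C,D,E,F]
After op 2 (rotate(+2)): offset=2, physical=[g,B,C,D,E,F], logical=[C,D,E,F,g,B]
After op 3 (rotate(+1)): offset=3, physical=[g,B,C,D,E,F], logical=[D,E,F,g,B,C]
After op 4 (rotate(-2)): offset=1, physical=[g,B,C,D,E,F], logical=[B,C,D,E,F,g]
After op 5 (swap(4, 3)): offset=1, physical=[g,B,C,D,F,E], logical=[B,C,D,F,E,g]
After op 6 (rotate(-2)): offset=5, physical=[g,B,C,D,F,E], logical=[E,g,B,C,D,F]
After op 7 (rotate(+1)): offset=0, physical=[g,B,C,D,F,E], logical=[g,B,C,D,F,E]
After op 8 (rotate(-1)): offset=5, physical=[g,B,C,D,F,E], logical=[E,g,B,C,D,F]
After op 9 (replace(1, 'e')): offset=5, physical=[e,B,C,D,F,E], logical=[E,e,B,C,D,F]
After op 10 (swap(2, 4)): offset=5, physical=[e,D,C,B,F,E], logical=[E,e,D,C,B,F]
After op 11 (rotate(-3)): offset=2, physical=[e,D,C,B,F,E], logical=[C,B,F,E,e,D]
After op 12 (rotate(+1)): offset=3, physical=[e,D,C,B,F,E], logical=[B,F,E,e,D,C]

Answer: B,F,E,e,D,C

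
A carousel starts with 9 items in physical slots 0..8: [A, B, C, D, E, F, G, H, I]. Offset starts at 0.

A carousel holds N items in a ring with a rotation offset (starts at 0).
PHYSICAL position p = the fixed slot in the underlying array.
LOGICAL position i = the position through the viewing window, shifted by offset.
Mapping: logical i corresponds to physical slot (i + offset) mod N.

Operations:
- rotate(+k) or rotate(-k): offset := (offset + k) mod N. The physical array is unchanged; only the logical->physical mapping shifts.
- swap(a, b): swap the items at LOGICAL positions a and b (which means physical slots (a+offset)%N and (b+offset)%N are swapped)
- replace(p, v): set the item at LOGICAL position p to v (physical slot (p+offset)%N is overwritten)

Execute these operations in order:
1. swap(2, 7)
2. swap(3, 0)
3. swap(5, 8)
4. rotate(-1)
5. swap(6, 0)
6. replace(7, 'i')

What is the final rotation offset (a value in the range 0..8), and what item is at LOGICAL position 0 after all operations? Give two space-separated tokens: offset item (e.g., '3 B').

After op 1 (swap(2, 7)): offset=0, physical=[A,B,H,D,E,F,G,C,I], logical=[A,B,H,D,E,F,G,C,I]
After op 2 (swap(3, 0)): offset=0, physical=[D,B,H,A,E,F,G,C,I], logical=[D,B,H,A,E,F,G,C,I]
After op 3 (swap(5, 8)): offset=0, physical=[D,B,H,A,E,I,G,C,F], logical=[D,B,H,A,E,I,G,C,F]
After op 4 (rotate(-1)): offset=8, physical=[D,B,H,A,E,I,G,C,F], logical=[F,D,B,H,A,E,I,G,C]
After op 5 (swap(6, 0)): offset=8, physical=[D,B,H,A,E,F,G,C,I], logical=[I,D,B,H,A,E,F,G,C]
After op 6 (replace(7, 'i')): offset=8, physical=[D,B,H,A,E,F,i,C,I], logical=[I,D,B,H,A,E,F,i,C]

Answer: 8 I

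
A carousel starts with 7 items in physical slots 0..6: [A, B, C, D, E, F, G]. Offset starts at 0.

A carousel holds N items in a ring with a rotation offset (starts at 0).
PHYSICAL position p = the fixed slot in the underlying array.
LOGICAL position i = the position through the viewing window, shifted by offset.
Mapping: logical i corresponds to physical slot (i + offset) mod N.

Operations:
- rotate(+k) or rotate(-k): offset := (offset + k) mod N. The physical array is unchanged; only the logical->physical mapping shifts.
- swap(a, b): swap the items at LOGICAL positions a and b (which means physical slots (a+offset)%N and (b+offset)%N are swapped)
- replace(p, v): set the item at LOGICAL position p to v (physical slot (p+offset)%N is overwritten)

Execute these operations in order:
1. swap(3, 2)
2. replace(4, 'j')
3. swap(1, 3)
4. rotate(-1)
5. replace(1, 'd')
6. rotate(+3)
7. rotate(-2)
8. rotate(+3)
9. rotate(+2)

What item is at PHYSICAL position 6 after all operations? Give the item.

After op 1 (swap(3, 2)): offset=0, physical=[A,B,D,C,E,F,G], logical=[A,B,D,C,E,F,G]
After op 2 (replace(4, 'j')): offset=0, physical=[A,B,D,C,j,F,G], logical=[A,B,D,C,j,F,G]
After op 3 (swap(1, 3)): offset=0, physical=[A,C,D,B,j,F,G], logical=[A,C,D,B,j,F,G]
After op 4 (rotate(-1)): offset=6, physical=[A,C,D,B,j,F,G], logical=[G,A,C,D,B,j,F]
After op 5 (replace(1, 'd')): offset=6, physical=[d,C,D,B,j,F,G], logical=[G,d,C,D,B,j,F]
After op 6 (rotate(+3)): offset=2, physical=[d,C,D,B,j,F,G], logical=[D,B,j,F,G,d,C]
After op 7 (rotate(-2)): offset=0, physical=[d,C,D,B,j,F,G], logical=[d,C,D,B,j,F,G]
After op 8 (rotate(+3)): offset=3, physical=[d,C,D,B,j,F,G], logical=[B,j,F,G,d,C,D]
After op 9 (rotate(+2)): offset=5, physical=[d,C,D,B,j,F,G], logical=[F,G,d,C,D,B,j]

Answer: G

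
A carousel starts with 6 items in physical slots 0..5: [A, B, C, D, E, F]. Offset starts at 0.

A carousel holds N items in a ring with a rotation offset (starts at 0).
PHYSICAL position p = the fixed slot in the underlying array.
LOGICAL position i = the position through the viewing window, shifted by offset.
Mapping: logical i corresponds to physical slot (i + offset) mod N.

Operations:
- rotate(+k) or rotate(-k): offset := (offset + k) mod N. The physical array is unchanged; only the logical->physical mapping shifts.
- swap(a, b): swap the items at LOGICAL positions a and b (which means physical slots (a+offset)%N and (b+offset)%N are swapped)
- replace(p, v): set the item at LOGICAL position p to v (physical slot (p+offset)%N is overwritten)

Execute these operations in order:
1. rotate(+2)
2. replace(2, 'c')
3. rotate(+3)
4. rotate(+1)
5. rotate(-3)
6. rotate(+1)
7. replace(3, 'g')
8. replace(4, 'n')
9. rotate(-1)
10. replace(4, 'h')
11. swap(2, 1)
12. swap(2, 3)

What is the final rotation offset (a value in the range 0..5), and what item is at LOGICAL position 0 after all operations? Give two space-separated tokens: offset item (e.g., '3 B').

After op 1 (rotate(+2)): offset=2, physical=[A,B,C,D,E,F], logical=[C,D,E,F,A,B]
After op 2 (replace(2, 'c')): offset=2, physical=[A,B,C,D,c,F], logical=[C,D,c,F,A,B]
After op 3 (rotate(+3)): offset=5, physical=[A,B,C,D,c,F], logical=[F,A,B,C,D,c]
After op 4 (rotate(+1)): offset=0, physical=[A,B,C,D,c,F], logical=[A,B,C,D,c,F]
After op 5 (rotate(-3)): offset=3, physical=[A,B,C,D,c,F], logical=[D,c,F,A,B,C]
After op 6 (rotate(+1)): offset=4, physical=[A,B,C,D,c,F], logical=[c,F,A,B,C,D]
After op 7 (replace(3, 'g')): offset=4, physical=[A,g,C,D,c,F], logical=[c,F,A,g,C,D]
After op 8 (replace(4, 'n')): offset=4, physical=[A,g,n,D,c,F], logical=[c,F,A,g,n,D]
After op 9 (rotate(-1)): offset=3, physical=[A,g,n,D,c,F], logical=[D,c,F,A,g,n]
After op 10 (replace(4, 'h')): offset=3, physical=[A,h,n,D,c,F], logical=[D,c,F,A,h,n]
After op 11 (swap(2, 1)): offset=3, physical=[A,h,n,D,F,c], logical=[D,F,c,A,h,n]
After op 12 (swap(2, 3)): offset=3, physical=[c,h,n,D,F,A], logical=[D,F,A,c,h,n]

Answer: 3 D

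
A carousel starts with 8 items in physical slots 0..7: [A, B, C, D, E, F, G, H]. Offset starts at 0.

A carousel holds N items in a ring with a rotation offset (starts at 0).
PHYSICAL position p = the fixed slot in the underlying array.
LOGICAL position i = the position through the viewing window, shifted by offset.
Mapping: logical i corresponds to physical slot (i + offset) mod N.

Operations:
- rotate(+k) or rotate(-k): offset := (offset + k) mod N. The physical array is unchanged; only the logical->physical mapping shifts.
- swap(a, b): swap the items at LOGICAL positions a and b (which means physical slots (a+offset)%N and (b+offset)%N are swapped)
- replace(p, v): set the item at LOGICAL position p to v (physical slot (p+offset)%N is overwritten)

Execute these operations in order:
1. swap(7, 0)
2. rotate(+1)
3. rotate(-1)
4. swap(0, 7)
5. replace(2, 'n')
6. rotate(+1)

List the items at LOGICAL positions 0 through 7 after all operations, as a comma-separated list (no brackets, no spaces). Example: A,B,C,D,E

After op 1 (swap(7, 0)): offset=0, physical=[H,B,C,D,E,F,G,A], logical=[H,B,C,D,E,F,G,A]
After op 2 (rotate(+1)): offset=1, physical=[H,B,C,D,E,F,G,A], logical=[B,C,D,E,F,G,A,H]
After op 3 (rotate(-1)): offset=0, physical=[H,B,C,D,E,F,G,A], logical=[H,B,C,D,E,F,G,A]
After op 4 (swap(0, 7)): offset=0, physical=[A,B,C,D,E,F,G,H], logical=[A,B,C,D,E,F,G,H]
After op 5 (replace(2, 'n')): offset=0, physical=[A,B,n,D,E,F,G,H], logical=[A,B,n,D,E,F,G,H]
After op 6 (rotate(+1)): offset=1, physical=[A,B,n,D,E,F,G,H], logical=[B,n,D,E,F,G,H,A]

Answer: B,n,D,E,F,G,H,A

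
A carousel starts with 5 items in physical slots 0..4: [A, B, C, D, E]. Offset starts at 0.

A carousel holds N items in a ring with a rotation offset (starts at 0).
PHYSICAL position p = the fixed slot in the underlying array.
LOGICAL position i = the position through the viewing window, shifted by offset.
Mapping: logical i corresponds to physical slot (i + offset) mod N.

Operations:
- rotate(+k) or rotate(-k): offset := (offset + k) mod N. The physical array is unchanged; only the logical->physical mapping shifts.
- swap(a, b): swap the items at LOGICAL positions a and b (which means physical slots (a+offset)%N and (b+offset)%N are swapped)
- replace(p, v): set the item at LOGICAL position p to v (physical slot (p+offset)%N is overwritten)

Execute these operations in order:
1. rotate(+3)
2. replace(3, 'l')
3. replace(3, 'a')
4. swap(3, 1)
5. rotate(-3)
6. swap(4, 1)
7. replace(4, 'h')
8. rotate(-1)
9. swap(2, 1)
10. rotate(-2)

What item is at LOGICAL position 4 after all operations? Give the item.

Answer: A

Derivation:
After op 1 (rotate(+3)): offset=3, physical=[A,B,C,D,E], logical=[D,E,A,B,C]
After op 2 (replace(3, 'l')): offset=3, physical=[A,l,C,D,E], logical=[D,E,A,l,C]
After op 3 (replace(3, 'a')): offset=3, physical=[A,a,C,D,E], logical=[D,E,A,a,C]
After op 4 (swap(3, 1)): offset=3, physical=[A,E,C,D,a], logical=[D,a,A,E,C]
After op 5 (rotate(-3)): offset=0, physical=[A,E,C,D,a], logical=[A,E,C,D,a]
After op 6 (swap(4, 1)): offset=0, physical=[A,a,C,D,E], logical=[A,a,C,D,E]
After op 7 (replace(4, 'h')): offset=0, physical=[A,a,C,D,h], logical=[A,a,C,D,h]
After op 8 (rotate(-1)): offset=4, physical=[A,a,C,D,h], logical=[h,A,a,C,D]
After op 9 (swap(2, 1)): offset=4, physical=[a,A,C,D,h], logical=[h,a,A,C,D]
After op 10 (rotate(-2)): offset=2, physical=[a,A,C,D,h], logical=[C,D,h,a,A]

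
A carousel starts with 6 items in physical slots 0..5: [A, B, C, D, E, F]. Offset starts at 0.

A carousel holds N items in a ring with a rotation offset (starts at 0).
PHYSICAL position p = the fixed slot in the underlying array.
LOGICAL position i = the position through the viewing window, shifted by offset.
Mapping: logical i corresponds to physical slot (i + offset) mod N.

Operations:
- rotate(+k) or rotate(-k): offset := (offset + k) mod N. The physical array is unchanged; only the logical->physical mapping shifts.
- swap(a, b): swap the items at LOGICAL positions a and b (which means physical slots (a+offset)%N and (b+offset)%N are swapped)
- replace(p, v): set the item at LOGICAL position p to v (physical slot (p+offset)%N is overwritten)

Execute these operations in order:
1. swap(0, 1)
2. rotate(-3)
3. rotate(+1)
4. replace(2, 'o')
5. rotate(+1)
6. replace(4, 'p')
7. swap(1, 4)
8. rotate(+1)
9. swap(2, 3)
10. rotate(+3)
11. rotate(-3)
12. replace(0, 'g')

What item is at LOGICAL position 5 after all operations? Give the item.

After op 1 (swap(0, 1)): offset=0, physical=[B,A,C,D,E,F], logical=[B,A,C,D,E,F]
After op 2 (rotate(-3)): offset=3, physical=[B,A,C,D,E,F], logical=[D,E,F,B,A,C]
After op 3 (rotate(+1)): offset=4, physical=[B,A,C,D,E,F], logical=[E,F,B,A,C,D]
After op 4 (replace(2, 'o')): offset=4, physical=[o,A,C,D,E,F], logical=[E,F,o,A,C,D]
After op 5 (rotate(+1)): offset=5, physical=[o,A,C,D,E,F], logical=[F,o,A,C,D,E]
After op 6 (replace(4, 'p')): offset=5, physical=[o,A,C,p,E,F], logical=[F,o,A,C,p,E]
After op 7 (swap(1, 4)): offset=5, physical=[p,A,C,o,E,F], logical=[F,p,A,C,o,E]
After op 8 (rotate(+1)): offset=0, physical=[p,A,C,o,E,F], logical=[p,A,C,o,E,F]
After op 9 (swap(2, 3)): offset=0, physical=[p,A,o,C,E,F], logical=[p,A,o,C,E,F]
After op 10 (rotate(+3)): offset=3, physical=[p,A,o,C,E,F], logical=[C,E,F,p,A,o]
After op 11 (rotate(-3)): offset=0, physical=[p,A,o,C,E,F], logical=[p,A,o,C,E,F]
After op 12 (replace(0, 'g')): offset=0, physical=[g,A,o,C,E,F], logical=[g,A,o,C,E,F]

Answer: F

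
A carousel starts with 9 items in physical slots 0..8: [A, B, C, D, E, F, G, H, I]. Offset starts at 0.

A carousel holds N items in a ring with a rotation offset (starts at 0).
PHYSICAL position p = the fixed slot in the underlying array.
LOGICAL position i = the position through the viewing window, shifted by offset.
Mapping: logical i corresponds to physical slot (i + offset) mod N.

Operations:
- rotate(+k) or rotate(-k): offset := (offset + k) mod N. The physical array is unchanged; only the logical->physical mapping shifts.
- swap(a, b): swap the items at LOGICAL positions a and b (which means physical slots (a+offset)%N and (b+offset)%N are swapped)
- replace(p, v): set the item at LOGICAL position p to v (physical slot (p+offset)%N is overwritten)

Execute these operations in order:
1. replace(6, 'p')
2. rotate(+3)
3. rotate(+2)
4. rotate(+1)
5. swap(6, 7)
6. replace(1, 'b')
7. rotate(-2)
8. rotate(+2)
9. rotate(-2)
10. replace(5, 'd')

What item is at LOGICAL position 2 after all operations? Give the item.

After op 1 (replace(6, 'p')): offset=0, physical=[A,B,C,D,E,F,p,H,I], logical=[A,B,C,D,E,F,p,H,I]
After op 2 (rotate(+3)): offset=3, physical=[A,B,C,D,E,F,p,H,I], logical=[D,E,F,p,H,I,A,B,C]
After op 3 (rotate(+2)): offset=5, physical=[A,B,C,D,E,F,p,H,I], logical=[F,p,H,I,A,B,C,D,E]
After op 4 (rotate(+1)): offset=6, physical=[A,B,C,D,E,F,p,H,I], logical=[p,H,I,A,B,C,D,E,F]
After op 5 (swap(6, 7)): offset=6, physical=[A,B,C,E,D,F,p,H,I], logical=[p,H,I,A,B,C,E,D,F]
After op 6 (replace(1, 'b')): offset=6, physical=[A,B,C,E,D,F,p,b,I], logical=[p,b,I,A,B,C,E,D,F]
After op 7 (rotate(-2)): offset=4, physical=[A,B,C,E,D,F,p,b,I], logical=[D,F,p,b,I,A,B,C,E]
After op 8 (rotate(+2)): offset=6, physical=[A,B,C,E,D,F,p,b,I], logical=[p,b,I,A,B,C,E,D,F]
After op 9 (rotate(-2)): offset=4, physical=[A,B,C,E,D,F,p,b,I], logical=[D,F,p,b,I,A,B,C,E]
After op 10 (replace(5, 'd')): offset=4, physical=[d,B,C,E,D,F,p,b,I], logical=[D,F,p,b,I,d,B,C,E]

Answer: p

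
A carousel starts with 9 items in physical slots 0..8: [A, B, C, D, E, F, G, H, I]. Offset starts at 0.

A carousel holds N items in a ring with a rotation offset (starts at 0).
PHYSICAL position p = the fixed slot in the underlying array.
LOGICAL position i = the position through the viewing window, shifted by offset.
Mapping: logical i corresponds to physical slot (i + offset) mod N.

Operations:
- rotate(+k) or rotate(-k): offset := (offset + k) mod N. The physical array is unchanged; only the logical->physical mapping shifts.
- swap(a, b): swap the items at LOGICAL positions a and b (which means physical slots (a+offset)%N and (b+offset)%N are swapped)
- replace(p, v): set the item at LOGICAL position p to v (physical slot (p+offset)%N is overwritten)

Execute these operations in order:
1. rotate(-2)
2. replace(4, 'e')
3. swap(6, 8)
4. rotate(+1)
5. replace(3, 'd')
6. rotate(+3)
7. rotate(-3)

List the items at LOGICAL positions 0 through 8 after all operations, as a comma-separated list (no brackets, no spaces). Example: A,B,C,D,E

After op 1 (rotate(-2)): offset=7, physical=[A,B,C,D,E,F,G,H,I], logical=[H,I,A,B,C,D,E,F,G]
After op 2 (replace(4, 'e')): offset=7, physical=[A,B,e,D,E,F,G,H,I], logical=[H,I,A,B,e,D,E,F,G]
After op 3 (swap(6, 8)): offset=7, physical=[A,B,e,D,G,F,E,H,I], logical=[H,I,A,B,e,D,G,F,E]
After op 4 (rotate(+1)): offset=8, physical=[A,B,e,D,G,F,E,H,I], logical=[I,A,B,e,D,G,F,E,H]
After op 5 (replace(3, 'd')): offset=8, physical=[A,B,d,D,G,F,E,H,I], logical=[I,A,B,d,D,G,F,E,H]
After op 6 (rotate(+3)): offset=2, physical=[A,B,d,D,G,F,E,H,I], logical=[d,D,G,F,E,H,I,A,B]
After op 7 (rotate(-3)): offset=8, physical=[A,B,d,D,G,F,E,H,I], logical=[I,A,B,d,D,G,F,E,H]

Answer: I,A,B,d,D,G,F,E,H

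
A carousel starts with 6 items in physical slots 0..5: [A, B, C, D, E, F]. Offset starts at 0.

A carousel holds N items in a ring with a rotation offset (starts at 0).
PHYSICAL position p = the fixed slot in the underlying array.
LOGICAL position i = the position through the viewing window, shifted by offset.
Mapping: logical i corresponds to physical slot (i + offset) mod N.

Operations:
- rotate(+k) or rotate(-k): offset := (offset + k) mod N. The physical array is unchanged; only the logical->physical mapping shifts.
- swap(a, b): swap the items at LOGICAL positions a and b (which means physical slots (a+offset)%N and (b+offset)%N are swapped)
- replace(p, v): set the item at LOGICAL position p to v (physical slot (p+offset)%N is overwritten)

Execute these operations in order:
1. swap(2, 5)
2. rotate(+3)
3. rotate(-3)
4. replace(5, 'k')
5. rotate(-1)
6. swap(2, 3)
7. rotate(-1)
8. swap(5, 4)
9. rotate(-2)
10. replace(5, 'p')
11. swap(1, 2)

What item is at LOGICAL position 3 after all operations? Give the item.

Answer: k

Derivation:
After op 1 (swap(2, 5)): offset=0, physical=[A,B,F,D,E,C], logical=[A,B,F,D,E,C]
After op 2 (rotate(+3)): offset=3, physical=[A,B,F,D,E,C], logical=[D,E,C,A,B,F]
After op 3 (rotate(-3)): offset=0, physical=[A,B,F,D,E,C], logical=[A,B,F,D,E,C]
After op 4 (replace(5, 'k')): offset=0, physical=[A,B,F,D,E,k], logical=[A,B,F,D,E,k]
After op 5 (rotate(-1)): offset=5, physical=[A,B,F,D,E,k], logical=[k,A,B,F,D,E]
After op 6 (swap(2, 3)): offset=5, physical=[A,F,B,D,E,k], logical=[k,A,F,B,D,E]
After op 7 (rotate(-1)): offset=4, physical=[A,F,B,D,E,k], logical=[E,k,A,F,B,D]
After op 8 (swap(5, 4)): offset=4, physical=[A,F,D,B,E,k], logical=[E,k,A,F,D,B]
After op 9 (rotate(-2)): offset=2, physical=[A,F,D,B,E,k], logical=[D,B,E,k,A,F]
After op 10 (replace(5, 'p')): offset=2, physical=[A,p,D,B,E,k], logical=[D,B,E,k,A,p]
After op 11 (swap(1, 2)): offset=2, physical=[A,p,D,E,B,k], logical=[D,E,B,k,A,p]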